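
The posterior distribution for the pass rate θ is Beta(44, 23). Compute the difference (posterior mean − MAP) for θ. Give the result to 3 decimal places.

Mode = (44−1)/(44+23−2) = 43/65 = 0.662.
Mean = 44/(44+23) = 44/67 = 0.657.
Difference = 0.657 − 0.662 = -0.005.

-0.005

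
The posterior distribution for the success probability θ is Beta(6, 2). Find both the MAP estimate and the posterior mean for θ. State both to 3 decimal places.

Mode = (6−1)/(6+2−2) = 5/6 = 0.833.
Mean = 6/(6+2) = 6/8 = 0.750.

MAP = 0.833; posterior mean = 0.750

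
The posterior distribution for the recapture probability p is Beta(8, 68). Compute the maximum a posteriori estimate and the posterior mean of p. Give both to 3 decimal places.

Mode = (8−1)/(8+68−2) = 7/74 = 0.095.
Mean = 8/(8+68) = 8/76 = 0.105.
The mean is pulled above the mode by the posterior's right skew.

MAP: 0.095. Posterior mean: 0.105.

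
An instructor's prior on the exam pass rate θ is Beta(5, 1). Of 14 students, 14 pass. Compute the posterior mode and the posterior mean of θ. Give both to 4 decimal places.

Posterior: Beta(5+14, 1+0) = Beta(19, 1).
Since β = 1 ≤ 1 and α > 1, the Beta density is monotone increasing on [0,1]; the mode is at 1.
Mean = 19/(19+1) = 0.9500.
Mode > mean: the posterior has a left tail.

posterior mode = 1.0000, posterior mean = 0.9500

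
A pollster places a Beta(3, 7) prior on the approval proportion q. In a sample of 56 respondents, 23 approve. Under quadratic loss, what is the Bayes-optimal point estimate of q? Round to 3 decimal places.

Posterior: Beta(3+23, 7+33) = Beta(26, 40).
Mode = (26−1)/(26+40−2) = 25/64 = 0.391.
Mean = 26/(26+40) = 26/66 = 0.394.
Quadratic loss ⇒ the optimal estimator is the posterior mean.

0.394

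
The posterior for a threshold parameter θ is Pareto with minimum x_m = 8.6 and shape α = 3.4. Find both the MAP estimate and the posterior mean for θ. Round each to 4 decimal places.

The Pareto density is strictly decreasing on [x_m, ∞), so the mode is x_m = 8.6000.
Mean = α·x_m/(α−1) = 3.4·8.6/2.4 = 12.1833.

MAP estimate = 8.6000, posterior mean = 12.1833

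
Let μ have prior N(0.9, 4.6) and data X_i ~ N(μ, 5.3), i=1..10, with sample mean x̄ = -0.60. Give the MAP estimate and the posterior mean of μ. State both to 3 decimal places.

MAP estimate = -0.445, posterior mean = -0.445

Posterior for μ is Normal. Precision-weighted mean: (1/4.6·0.9 + 10/5.3·-0.60) / (1/4.6 + 10/5.3) = -0.445.
A Normal posterior is symmetric, so mode = mean.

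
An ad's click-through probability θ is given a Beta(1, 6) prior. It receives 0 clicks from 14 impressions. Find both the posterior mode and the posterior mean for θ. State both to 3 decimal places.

MAP = 0.000; posterior mean = 0.048

Posterior: Beta(1+0, 6+14) = Beta(1, 20).
Since α = 1 ≤ 1 and β > 1, the Beta density is monotone decreasing on [0,1]; the mode is at 0.
Mean = 1/(1+20) = 0.048.
The posterior is right-skewed, so the mean exceeds the mode.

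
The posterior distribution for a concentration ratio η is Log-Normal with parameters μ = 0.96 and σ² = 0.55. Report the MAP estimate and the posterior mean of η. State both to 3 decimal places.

MAP estimate = 1.507, posterior mean = 3.438

Mode = exp(μ − σ²) = exp(0.41) = 1.507.
Mean = exp(μ + σ²/2) = exp(1.235) = 3.438.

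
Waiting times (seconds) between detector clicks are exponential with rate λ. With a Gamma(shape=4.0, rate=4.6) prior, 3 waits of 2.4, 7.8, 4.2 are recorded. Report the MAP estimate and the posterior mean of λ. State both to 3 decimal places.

Σ times = 14.4. Posterior: Gamma(shape = 4.0+3 = 7.0, rate = 4.6+14.4 = 19.0).
Mode = (α−1)/β = 6.0/19.0 = 0.316.
Mean = α/β = 7.0/19.0 = 0.368.

λ_MAP = 0.316, E[λ|data] = 0.368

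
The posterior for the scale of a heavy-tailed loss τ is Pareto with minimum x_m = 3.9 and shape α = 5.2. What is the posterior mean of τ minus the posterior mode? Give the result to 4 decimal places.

The Pareto density is strictly decreasing on [x_m, ∞), so the mode is x_m = 3.9000.
Mean = α·x_m/(α−1) = 5.2·3.9/4.2 = 4.8286.
Difference = 4.8286 − 3.9000 = 0.9286.
The posterior is right-skewed, so the mean exceeds the mode.

0.9286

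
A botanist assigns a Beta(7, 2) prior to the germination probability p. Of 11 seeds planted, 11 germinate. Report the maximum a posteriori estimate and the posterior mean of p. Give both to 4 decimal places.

maximum a posteriori estimate = 0.9444, posterior mean = 0.9000

Posterior: Beta(7+11, 2+0) = Beta(18, 2).
Mode = (18−1)/(18+2−2) = 17/18 = 0.9444.
Mean = 18/(18+2) = 18/20 = 0.9000.
The mean is pulled below the mode by the posterior's left skew.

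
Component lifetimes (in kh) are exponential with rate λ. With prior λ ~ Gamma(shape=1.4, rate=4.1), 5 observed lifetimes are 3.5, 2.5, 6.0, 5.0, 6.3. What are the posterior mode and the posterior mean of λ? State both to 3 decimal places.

Σ times = 23.3. Posterior: Gamma(shape = 1.4+5 = 6.4, rate = 4.1+23.3 = 27.4).
Mode = (α−1)/β = 5.4/27.4 = 0.197.
Mean = α/β = 6.4/27.4 = 0.234.

MAP = 0.197; posterior mean = 0.234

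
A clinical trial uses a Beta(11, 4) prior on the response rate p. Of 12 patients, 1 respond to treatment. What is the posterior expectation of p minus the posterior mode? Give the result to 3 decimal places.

Posterior: Beta(11+1, 4+11) = Beta(12, 15).
Mode = (12−1)/(12+15−2) = 11/25 = 0.440.
Mean = 12/(12+15) = 12/27 = 0.444.
Difference = 0.444 − 0.440 = 0.004.

0.004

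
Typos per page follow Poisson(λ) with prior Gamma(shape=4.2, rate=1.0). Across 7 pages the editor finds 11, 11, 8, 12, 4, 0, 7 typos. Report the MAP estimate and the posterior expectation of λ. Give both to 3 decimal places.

MAP = 7.025, posterior mean = 7.150

Σ counts = 53. Posterior: Gamma(shape = 4.2+53 = 57.2, rate = 1.0+7 = 8.0).
Mode = (α−1)/β = 56.2/8.0 = 7.025.
Mean = α/β = 57.2/8.0 = 7.150.
The mean is pulled above the mode by the posterior's right skew.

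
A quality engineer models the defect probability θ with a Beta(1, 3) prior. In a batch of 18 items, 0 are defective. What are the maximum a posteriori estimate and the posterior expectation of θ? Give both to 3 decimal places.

Posterior: Beta(1+0, 3+18) = Beta(1, 21).
Since α = 1 ≤ 1 and β > 1, the Beta density is monotone decreasing on [0,1]; the mode is at 0.
Mean = 1/(1+21) = 0.045.
The mean is pulled above the mode by the posterior's right skew.

MAP = 0.000, posterior mean = 0.045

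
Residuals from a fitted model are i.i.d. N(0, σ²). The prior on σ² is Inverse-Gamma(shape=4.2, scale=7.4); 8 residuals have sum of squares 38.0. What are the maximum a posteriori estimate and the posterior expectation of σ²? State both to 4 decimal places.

Posterior: Inverse-Gamma(shape = 4.2+8/2 = 8.2, scale = 7.4+38.0/2 = 26.4).
Mode = β/(α+1) = 26.4/9.2 = 2.8696.
Mean = β/(α−1) = 26.4/7.2 = 3.6667.

MAP: 2.8696. Posterior mean: 3.6667.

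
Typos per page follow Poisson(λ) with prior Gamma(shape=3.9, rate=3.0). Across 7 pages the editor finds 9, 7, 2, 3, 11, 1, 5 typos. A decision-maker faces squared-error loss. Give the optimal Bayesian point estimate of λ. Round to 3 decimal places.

Σ counts = 38. Posterior: Gamma(shape = 3.9+38 = 41.9, rate = 3.0+7 = 10.0).
Mode = (α−1)/β = 40.9/10.0 = 4.090.
Mean = α/β = 41.9/10.0 = 4.190.
Squared-error loss ⇒ the optimal estimator is the posterior mean.

4.190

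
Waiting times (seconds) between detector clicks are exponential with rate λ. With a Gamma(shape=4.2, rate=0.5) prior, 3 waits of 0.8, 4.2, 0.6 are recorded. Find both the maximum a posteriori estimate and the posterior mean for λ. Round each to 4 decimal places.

maximum a posteriori estimate = 1.0164, posterior mean = 1.1803

Σ times = 5.6. Posterior: Gamma(shape = 4.2+3 = 7.2, rate = 0.5+5.6 = 6.1).
Mode = (α−1)/β = 6.2/6.1 = 1.0164.
Mean = α/β = 7.2/6.1 = 1.1803.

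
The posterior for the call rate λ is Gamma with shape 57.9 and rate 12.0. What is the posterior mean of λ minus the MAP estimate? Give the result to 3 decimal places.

0.083

Mode = (α−1)/β = 56.9/12.0 = 4.742.
Mean = α/β = 57.9/12.0 = 4.825.
Difference = 4.825 − 4.742 = 0.083.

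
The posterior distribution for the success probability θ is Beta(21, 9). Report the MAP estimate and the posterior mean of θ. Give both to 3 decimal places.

Mode = (21−1)/(21+9−2) = 20/28 = 0.714.
Mean = 21/(21+9) = 21/30 = 0.700.

MAP = 0.714, posterior mean = 0.700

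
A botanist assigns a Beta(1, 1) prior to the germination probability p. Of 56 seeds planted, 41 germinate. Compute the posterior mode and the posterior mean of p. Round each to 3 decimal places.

Posterior: Beta(1+41, 1+15) = Beta(42, 16).
Mode = (42−1)/(42+16−2) = 41/56 = 0.732.
With a flat prior the MAP equals the MLE, 41/56.
Mean = 42/(42+16) = 42/58 = 0.724.

p_MAP = 0.732, E[p|data] = 0.724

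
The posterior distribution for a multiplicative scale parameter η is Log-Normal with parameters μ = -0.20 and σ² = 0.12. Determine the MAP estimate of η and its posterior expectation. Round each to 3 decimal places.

η_MAP = 0.726, E[η|data] = 0.869

Mode = exp(μ − σ²) = exp(-0.32) = 0.726.
Mean = exp(μ + σ²/2) = exp(-0.140) = 0.869.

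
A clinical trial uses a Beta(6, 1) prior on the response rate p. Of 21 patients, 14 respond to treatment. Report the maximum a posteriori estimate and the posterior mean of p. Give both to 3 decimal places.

maximum a posteriori estimate = 0.731, posterior mean = 0.714

Posterior: Beta(6+14, 1+7) = Beta(20, 8).
Mode = (20−1)/(20+8−2) = 19/26 = 0.731.
Mean = 20/(20+8) = 20/28 = 0.714.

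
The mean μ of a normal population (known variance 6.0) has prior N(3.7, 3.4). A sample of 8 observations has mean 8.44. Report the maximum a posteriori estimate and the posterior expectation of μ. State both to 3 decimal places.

maximum a posteriori estimate = 7.583, posterior expectation = 7.583

Posterior for μ is Normal. Precision-weighted mean: (1/3.4·3.7 + 8/6.0·8.44) / (1/3.4 + 8/6.0) = 7.583.
A Normal posterior is symmetric, so mode = mean.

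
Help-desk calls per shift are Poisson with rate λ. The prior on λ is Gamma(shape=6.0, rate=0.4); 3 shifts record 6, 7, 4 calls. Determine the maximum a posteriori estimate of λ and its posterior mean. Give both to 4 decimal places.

Σ counts = 17. Posterior: Gamma(shape = 6.0+17 = 23.0, rate = 0.4+3 = 3.4).
Mode = (α−1)/β = 22.0/3.4 = 6.4706.
Mean = α/β = 23.0/3.4 = 6.7647.

MAP = 6.4706; posterior mean = 6.7647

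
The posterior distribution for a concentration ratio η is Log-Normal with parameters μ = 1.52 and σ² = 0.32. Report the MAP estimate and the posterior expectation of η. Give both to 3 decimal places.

MAP = 3.320, posterior mean = 5.366

Mode = exp(μ − σ²) = exp(1.20) = 3.320.
Mean = exp(μ + σ²/2) = exp(1.680) = 5.366.
The posterior is right-skewed, so the mean exceeds the mode.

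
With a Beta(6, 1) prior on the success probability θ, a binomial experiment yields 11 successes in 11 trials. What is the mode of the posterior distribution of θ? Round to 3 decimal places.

Posterior: Beta(6+11, 1+0) = Beta(17, 1).
Since β = 1 ≤ 1 and α > 1, the Beta density is monotone increasing on [0,1]; the mode is at 1.
Mean = 17/(17+1) = 0.944.
This is the posterior mode — the MAP estimate.

1.000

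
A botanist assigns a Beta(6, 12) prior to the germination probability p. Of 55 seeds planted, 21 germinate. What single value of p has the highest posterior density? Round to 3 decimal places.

Posterior: Beta(6+21, 12+34) = Beta(27, 46).
Mode = (27−1)/(27+46−2) = 26/71 = 0.366.
Mean = 27/(27+46) = 27/73 = 0.370.
This is the posterior mode — the MAP estimate.

0.366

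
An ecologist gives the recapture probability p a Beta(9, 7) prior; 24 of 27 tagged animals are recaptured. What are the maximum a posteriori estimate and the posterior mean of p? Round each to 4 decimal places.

Posterior: Beta(9+24, 7+3) = Beta(33, 10).
Mode = (33−1)/(33+10−2) = 32/41 = 0.7805.
Mean = 33/(33+10) = 33/43 = 0.7674.

MAP = 0.7805; posterior mean = 0.7674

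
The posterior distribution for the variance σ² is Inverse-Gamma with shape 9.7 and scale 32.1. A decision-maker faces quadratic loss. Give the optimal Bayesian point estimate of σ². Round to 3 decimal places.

3.690

Mode = β/(α+1) = 32.1/10.7 = 3.000.
Mean = β/(α−1) = 32.1/8.7 = 3.690.
Quadratic loss ⇒ the optimal estimator is the posterior mean.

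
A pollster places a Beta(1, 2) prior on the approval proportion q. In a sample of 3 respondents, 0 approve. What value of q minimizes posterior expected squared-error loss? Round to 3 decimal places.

0.167

Posterior: Beta(1+0, 2+3) = Beta(1, 5).
Since α = 1 ≤ 1 and β > 1, the Beta density is monotone decreasing on [0,1]; the mode is at 0.
Mean = 1/(1+5) = 0.167.
Squared-error loss ⇒ the optimal estimator is the posterior mean.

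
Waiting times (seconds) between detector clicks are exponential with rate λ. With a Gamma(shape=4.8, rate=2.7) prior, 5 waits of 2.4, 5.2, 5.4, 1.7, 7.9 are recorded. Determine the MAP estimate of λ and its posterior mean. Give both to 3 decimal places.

Σ times = 22.6. Posterior: Gamma(shape = 4.8+5 = 9.8, rate = 2.7+22.6 = 25.3).
Mode = (α−1)/β = 8.8/25.3 = 0.348.
Mean = α/β = 9.8/25.3 = 0.387.

MAP estimate = 0.348, posterior mean = 0.387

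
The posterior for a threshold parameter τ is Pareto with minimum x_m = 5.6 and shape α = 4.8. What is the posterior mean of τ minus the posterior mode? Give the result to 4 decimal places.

The Pareto density is strictly decreasing on [x_m, ∞), so the mode is x_m = 5.6000.
Mean = α·x_m/(α−1) = 4.8·5.6/3.8 = 7.0737.
Difference = 7.0737 − 5.6000 = 1.4737.
The posterior is right-skewed, so the mean exceeds the mode.

1.4737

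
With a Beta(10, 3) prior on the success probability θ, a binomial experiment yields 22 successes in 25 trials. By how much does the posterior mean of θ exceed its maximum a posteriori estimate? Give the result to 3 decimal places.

-0.019

Posterior: Beta(10+22, 3+3) = Beta(32, 6).
Mode = (32−1)/(32+6−2) = 31/36 = 0.861.
Mean = 32/(32+6) = 32/38 = 0.842.
Difference = 0.842 − 0.861 = -0.019.
The mean is pulled below the mode by the posterior's left skew.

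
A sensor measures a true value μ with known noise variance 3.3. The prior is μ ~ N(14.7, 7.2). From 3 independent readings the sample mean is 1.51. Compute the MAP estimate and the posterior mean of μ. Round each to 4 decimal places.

MAP = 3.2581, posterior mean = 3.2581

Posterior for μ is Normal. Precision-weighted mean: (1/7.2·14.7 + 3/3.3·1.51) / (1/7.2 + 3/3.3) = 3.2581.
A Normal posterior is symmetric, so mode = mean.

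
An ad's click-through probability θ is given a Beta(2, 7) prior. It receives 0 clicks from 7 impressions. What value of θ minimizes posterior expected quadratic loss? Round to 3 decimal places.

0.125

Posterior: Beta(2+0, 7+7) = Beta(2, 14).
Mode = (2−1)/(2+14−2) = 1/14 = 0.071.
Mean = 2/(2+14) = 2/16 = 0.125.
Quadratic loss ⇒ the optimal estimator is the posterior mean.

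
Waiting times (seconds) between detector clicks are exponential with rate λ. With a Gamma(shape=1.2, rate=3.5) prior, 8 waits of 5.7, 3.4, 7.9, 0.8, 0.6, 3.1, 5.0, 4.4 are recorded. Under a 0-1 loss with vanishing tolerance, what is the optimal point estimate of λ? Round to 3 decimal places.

Σ times = 30.9. Posterior: Gamma(shape = 1.2+8 = 9.2, rate = 3.5+30.9 = 34.4).
Mode = (α−1)/β = 8.2/34.4 = 0.238.
Mean = α/β = 9.2/34.4 = 0.267.
This is the posterior mode — the MAP estimate.

0.238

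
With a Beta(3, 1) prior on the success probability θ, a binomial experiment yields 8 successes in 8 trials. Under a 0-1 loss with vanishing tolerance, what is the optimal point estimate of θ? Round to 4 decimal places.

1.0000

Posterior: Beta(3+8, 1+0) = Beta(11, 1).
Since β = 1 ≤ 1 and α > 1, the Beta density is monotone increasing on [0,1]; the mode is at 1.
Mean = 11/(11+1) = 0.9167.
This is the posterior mode — the MAP estimate.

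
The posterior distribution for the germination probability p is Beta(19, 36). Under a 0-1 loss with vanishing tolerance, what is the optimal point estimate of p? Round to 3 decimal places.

Mode = (19−1)/(19+36−2) = 18/53 = 0.340.
Mean = 19/(19+36) = 19/55 = 0.345.
This is the posterior mode — the MAP estimate.

0.340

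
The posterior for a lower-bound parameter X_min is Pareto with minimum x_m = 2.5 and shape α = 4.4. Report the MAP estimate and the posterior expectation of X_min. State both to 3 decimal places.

MAP = 2.500; posterior mean = 3.235

The Pareto density is strictly decreasing on [x_m, ∞), so the mode is x_m = 2.500.
Mean = α·x_m/(α−1) = 4.4·2.5/3.4 = 3.235.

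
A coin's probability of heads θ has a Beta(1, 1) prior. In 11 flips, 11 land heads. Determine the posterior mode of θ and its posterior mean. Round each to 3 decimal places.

Posterior: Beta(1+11, 1+0) = Beta(12, 1).
Since β = 1 ≤ 1 and α > 1, the Beta density is monotone increasing on [0,1]; the mode is at 1.
Mean = 12/(12+1) = 0.923.

posterior mode = 1.000, posterior mean = 0.923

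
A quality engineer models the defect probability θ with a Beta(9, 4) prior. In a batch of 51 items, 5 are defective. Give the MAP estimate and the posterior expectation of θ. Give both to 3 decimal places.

MAP estimate = 0.210, posterior expectation = 0.219

Posterior: Beta(9+5, 4+46) = Beta(14, 50).
Mode = (14−1)/(14+50−2) = 13/62 = 0.210.
Mean = 14/(14+50) = 14/64 = 0.219.
Right-skewed posterior ⇒ mode < mean.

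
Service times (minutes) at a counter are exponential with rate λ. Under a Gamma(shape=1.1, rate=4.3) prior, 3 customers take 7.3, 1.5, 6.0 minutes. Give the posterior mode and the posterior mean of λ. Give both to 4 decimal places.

MAP = 0.1623; posterior mean = 0.2147

Σ times = 14.8. Posterior: Gamma(shape = 1.1+3 = 4.1, rate = 4.3+14.8 = 19.1).
Mode = (α−1)/β = 3.1/19.1 = 0.1623.
Mean = α/β = 4.1/19.1 = 0.2147.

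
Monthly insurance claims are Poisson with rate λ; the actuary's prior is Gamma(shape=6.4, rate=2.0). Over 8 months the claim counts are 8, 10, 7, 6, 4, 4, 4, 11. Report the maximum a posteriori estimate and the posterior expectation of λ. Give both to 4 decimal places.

MAP: 5.9400. Posterior mean: 6.0400.

Σ counts = 54. Posterior: Gamma(shape = 6.4+54 = 60.4, rate = 2.0+8 = 10.0).
Mode = (α−1)/β = 59.4/10.0 = 5.9400.
Mean = α/β = 60.4/10.0 = 6.0400.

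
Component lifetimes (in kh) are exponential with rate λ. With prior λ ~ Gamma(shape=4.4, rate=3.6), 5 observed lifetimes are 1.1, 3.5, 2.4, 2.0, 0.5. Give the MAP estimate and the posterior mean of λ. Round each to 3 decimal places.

Σ times = 9.5. Posterior: Gamma(shape = 4.4+5 = 9.4, rate = 3.6+9.5 = 13.1).
Mode = (α−1)/β = 8.4/13.1 = 0.641.
Mean = α/β = 9.4/13.1 = 0.718.
The mean is pulled above the mode by the posterior's right skew.

λ_MAP = 0.641, E[λ|data] = 0.718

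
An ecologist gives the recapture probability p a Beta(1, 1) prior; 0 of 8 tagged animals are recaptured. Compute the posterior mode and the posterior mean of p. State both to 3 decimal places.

Posterior: Beta(1+0, 1+8) = Beta(1, 9).
Since α = 1 ≤ 1 and β > 1, the Beta density is monotone decreasing on [0,1]; the mode is at 0.
Mean = 1/(1+9) = 0.100.

p_MAP = 0.000, E[p|data] = 0.100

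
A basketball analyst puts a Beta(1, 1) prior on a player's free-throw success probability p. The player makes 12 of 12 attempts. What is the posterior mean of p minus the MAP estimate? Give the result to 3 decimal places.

Posterior: Beta(1+12, 1+0) = Beta(13, 1).
Since β = 1 ≤ 1 and α > 1, the Beta density is monotone increasing on [0,1]; the mode is at 1.
Mean = 13/(13+1) = 0.929.
Difference = 0.929 − 1.000 = -0.071.

-0.071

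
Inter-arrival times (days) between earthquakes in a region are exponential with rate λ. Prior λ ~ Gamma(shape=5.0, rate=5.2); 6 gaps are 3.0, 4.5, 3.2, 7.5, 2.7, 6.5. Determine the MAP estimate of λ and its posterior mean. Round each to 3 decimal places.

MAP: 0.307. Posterior mean: 0.337.

Σ times = 27.4. Posterior: Gamma(shape = 5.0+6 = 11.0, rate = 5.2+27.4 = 32.6).
Mode = (α−1)/β = 10.0/32.6 = 0.307.
Mean = α/β = 11.0/32.6 = 0.337.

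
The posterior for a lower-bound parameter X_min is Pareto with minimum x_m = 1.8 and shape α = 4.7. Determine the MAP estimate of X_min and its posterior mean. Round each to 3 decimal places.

The Pareto density is strictly decreasing on [x_m, ∞), so the mode is x_m = 1.800.
Mean = α·x_m/(α−1) = 4.7·1.8/3.7 = 2.286.

MAP = 1.800; posterior mean = 2.286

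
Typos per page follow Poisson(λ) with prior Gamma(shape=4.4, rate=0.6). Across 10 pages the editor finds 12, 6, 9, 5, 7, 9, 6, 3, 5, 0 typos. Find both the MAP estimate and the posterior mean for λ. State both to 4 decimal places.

MAP = 6.1698, posterior mean = 6.2642

Σ counts = 62. Posterior: Gamma(shape = 4.4+62 = 66.4, rate = 0.6+10 = 10.6).
Mode = (α−1)/β = 65.4/10.6 = 6.1698.
Mean = α/β = 66.4/10.6 = 6.2642.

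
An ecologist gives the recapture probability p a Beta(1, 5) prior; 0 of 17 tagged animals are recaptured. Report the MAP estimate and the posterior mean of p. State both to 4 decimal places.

MAP estimate = 0.0000, posterior mean = 0.0435

Posterior: Beta(1+0, 5+17) = Beta(1, 22).
Since α = 1 ≤ 1 and β > 1, the Beta density is monotone decreasing on [0,1]; the mode is at 0.
Mean = 1/(1+22) = 0.0435.
The mean is pulled above the mode by the posterior's right skew.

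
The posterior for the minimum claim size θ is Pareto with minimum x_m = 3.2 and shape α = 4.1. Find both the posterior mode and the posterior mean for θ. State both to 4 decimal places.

The Pareto density is strictly decreasing on [x_m, ∞), so the mode is x_m = 3.2000.
Mean = α·x_m/(α−1) = 4.1·3.2/3.1 = 4.2323.
Mean > mode: the posterior has a right tail.

θ_MAP = 3.2000, E[θ|data] = 4.2323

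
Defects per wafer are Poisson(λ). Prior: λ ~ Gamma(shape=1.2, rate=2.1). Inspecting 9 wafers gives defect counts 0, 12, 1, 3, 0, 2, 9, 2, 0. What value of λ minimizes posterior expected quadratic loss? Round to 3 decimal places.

2.721

Σ counts = 29. Posterior: Gamma(shape = 1.2+29 = 30.2, rate = 2.1+9 = 11.1).
Mode = (α−1)/β = 29.2/11.1 = 2.631.
Mean = α/β = 30.2/11.1 = 2.721.
Quadratic loss ⇒ the optimal estimator is the posterior mean.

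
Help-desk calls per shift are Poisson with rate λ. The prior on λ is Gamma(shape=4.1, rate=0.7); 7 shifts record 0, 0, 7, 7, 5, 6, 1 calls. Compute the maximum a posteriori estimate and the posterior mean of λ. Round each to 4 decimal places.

λ_MAP = 3.7792, E[λ|data] = 3.9091

Σ counts = 26. Posterior: Gamma(shape = 4.1+26 = 30.1, rate = 0.7+7 = 7.7).
Mode = (α−1)/β = 29.1/7.7 = 3.7792.
Mean = α/β = 30.1/7.7 = 3.9091.
The posterior is right-skewed, so the mean exceeds the mode.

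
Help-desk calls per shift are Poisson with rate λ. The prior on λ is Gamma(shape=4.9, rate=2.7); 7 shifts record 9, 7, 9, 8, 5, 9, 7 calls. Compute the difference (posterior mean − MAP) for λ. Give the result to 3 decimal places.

0.103

Σ counts = 54. Posterior: Gamma(shape = 4.9+54 = 58.9, rate = 2.7+7 = 9.7).
Mode = (α−1)/β = 57.9/9.7 = 5.969.
Mean = α/β = 58.9/9.7 = 6.072.
Difference = 6.072 − 5.969 = 0.103.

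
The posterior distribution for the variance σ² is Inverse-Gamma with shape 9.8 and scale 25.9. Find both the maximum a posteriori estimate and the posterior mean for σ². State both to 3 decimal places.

Mode = β/(α+1) = 25.9/10.8 = 2.398.
Mean = β/(α−1) = 25.9/8.8 = 2.943.
The mean is pulled above the mode by the posterior's right skew.

MAP = 2.398; posterior mean = 2.943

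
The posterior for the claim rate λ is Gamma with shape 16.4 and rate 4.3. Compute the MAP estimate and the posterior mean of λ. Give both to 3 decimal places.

MAP = 3.581; posterior mean = 3.814

Mode = (α−1)/β = 15.4/4.3 = 3.581.
Mean = α/β = 16.4/4.3 = 3.814.
The posterior is right-skewed, so the mean exceeds the mode.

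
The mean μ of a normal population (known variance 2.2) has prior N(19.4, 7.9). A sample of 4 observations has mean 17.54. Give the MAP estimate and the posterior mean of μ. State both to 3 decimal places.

Posterior for μ is Normal. Precision-weighted mean: (1/7.9·19.4 + 4/2.2·17.54) / (1/7.9 + 4/2.2) = 17.661.
A Normal posterior is symmetric, so mode = mean.

MAP: 17.661. Posterior mean: 17.661.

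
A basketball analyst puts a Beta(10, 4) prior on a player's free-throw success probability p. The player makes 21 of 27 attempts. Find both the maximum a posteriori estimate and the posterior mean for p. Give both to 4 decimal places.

MAP = 0.7692; posterior mean = 0.7561

Posterior: Beta(10+21, 4+6) = Beta(31, 10).
Mode = (31−1)/(31+10−2) = 30/39 = 0.7692.
Mean = 31/(31+10) = 31/41 = 0.7561.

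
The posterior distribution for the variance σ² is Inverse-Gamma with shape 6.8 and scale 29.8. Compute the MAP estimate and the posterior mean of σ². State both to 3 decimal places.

σ²_MAP = 3.821, E[σ²|data] = 5.138

Mode = β/(α+1) = 29.8/7.8 = 3.821.
Mean = β/(α−1) = 29.8/5.8 = 5.138.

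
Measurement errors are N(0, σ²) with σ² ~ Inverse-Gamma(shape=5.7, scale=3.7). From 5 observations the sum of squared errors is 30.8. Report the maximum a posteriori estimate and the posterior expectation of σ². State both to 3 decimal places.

Posterior: Inverse-Gamma(shape = 5.7+5/2 = 8.2, scale = 3.7+30.8/2 = 19.1).
Mode = β/(α+1) = 19.1/9.2 = 2.076.
Mean = β/(α−1) = 19.1/7.2 = 2.653.
The mean is pulled above the mode by the posterior's right skew.

MAP = 2.076, posterior mean = 2.653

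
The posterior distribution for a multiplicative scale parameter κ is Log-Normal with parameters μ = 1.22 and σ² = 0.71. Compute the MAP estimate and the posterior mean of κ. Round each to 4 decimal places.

Mode = exp(μ − σ²) = exp(0.51) = 1.6653.
Mean = exp(μ + σ²/2) = exp(1.575) = 4.8307.
The mean is pulled above the mode by the posterior's right skew.

MAP = 1.6653, posterior mean = 4.8307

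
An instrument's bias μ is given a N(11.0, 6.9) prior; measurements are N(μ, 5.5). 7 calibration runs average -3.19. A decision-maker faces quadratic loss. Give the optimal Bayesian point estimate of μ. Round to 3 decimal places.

-1.739

Posterior for μ is Normal. Precision-weighted mean: (1/6.9·11.0 + 7/5.5·-3.19) / (1/6.9 + 7/5.5) = -1.739.
A Normal posterior is symmetric, so mode = mean.
Quadratic loss ⇒ the optimal estimator is the posterior mean.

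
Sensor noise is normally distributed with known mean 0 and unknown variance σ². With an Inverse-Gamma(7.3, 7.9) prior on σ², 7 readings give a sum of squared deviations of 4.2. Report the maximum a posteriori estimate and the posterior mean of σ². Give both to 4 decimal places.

MAP = 0.8475; posterior mean = 1.0204

Posterior: Inverse-Gamma(shape = 7.3+7/2 = 10.8, scale = 7.9+4.2/2 = 10.0).
Mode = β/(α+1) = 10.0/11.8 = 0.8475.
Mean = β/(α−1) = 10.0/9.8 = 1.0204.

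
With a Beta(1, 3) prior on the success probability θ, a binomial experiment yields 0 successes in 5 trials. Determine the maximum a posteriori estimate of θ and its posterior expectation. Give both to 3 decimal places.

MAP = 0.000; posterior mean = 0.111

Posterior: Beta(1+0, 3+5) = Beta(1, 8).
Since α = 1 ≤ 1 and β > 1, the Beta density is monotone decreasing on [0,1]; the mode is at 0.
Mean = 1/(1+8) = 0.111.
The posterior is right-skewed, so the mean exceeds the mode.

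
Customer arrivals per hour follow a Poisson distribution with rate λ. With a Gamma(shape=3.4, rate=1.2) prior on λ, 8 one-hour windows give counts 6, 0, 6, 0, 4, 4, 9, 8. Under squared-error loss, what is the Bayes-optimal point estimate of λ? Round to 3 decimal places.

Σ counts = 37. Posterior: Gamma(shape = 3.4+37 = 40.4, rate = 1.2+8 = 9.2).
Mode = (α−1)/β = 39.4/9.2 = 4.283.
Mean = α/β = 40.4/9.2 = 4.391.
Squared-error loss ⇒ the optimal estimator is the posterior mean.

4.391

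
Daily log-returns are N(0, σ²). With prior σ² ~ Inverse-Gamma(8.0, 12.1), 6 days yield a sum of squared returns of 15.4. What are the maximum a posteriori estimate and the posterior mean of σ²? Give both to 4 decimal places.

MAP = 1.6500; posterior mean = 1.9800

Posterior: Inverse-Gamma(shape = 8.0+6/2 = 11.0, scale = 12.1+15.4/2 = 19.8).
Mode = β/(α+1) = 19.8/12.0 = 1.6500.
Mean = β/(α−1) = 19.8/10.0 = 1.9800.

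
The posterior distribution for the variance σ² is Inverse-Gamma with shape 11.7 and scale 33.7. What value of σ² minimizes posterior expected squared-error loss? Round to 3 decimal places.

3.150

Mode = β/(α+1) = 33.7/12.7 = 2.654.
Mean = β/(α−1) = 33.7/10.7 = 3.150.
Squared-error loss ⇒ the optimal estimator is the posterior mean.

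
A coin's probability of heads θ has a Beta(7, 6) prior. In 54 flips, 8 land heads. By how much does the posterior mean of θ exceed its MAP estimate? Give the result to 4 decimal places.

Posterior: Beta(7+8, 6+46) = Beta(15, 52).
Mode = (15−1)/(15+52−2) = 14/65 = 0.2154.
Mean = 15/(15+52) = 15/67 = 0.2239.
Difference = 0.2239 − 0.2154 = 0.0085.

0.0085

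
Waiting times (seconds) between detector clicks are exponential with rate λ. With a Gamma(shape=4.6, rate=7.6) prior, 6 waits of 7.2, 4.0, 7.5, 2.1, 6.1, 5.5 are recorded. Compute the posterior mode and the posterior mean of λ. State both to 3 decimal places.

Σ times = 32.4. Posterior: Gamma(shape = 4.6+6 = 10.6, rate = 7.6+32.4 = 40.0).
Mode = (α−1)/β = 9.6/40.0 = 0.240.
Mean = α/β = 10.6/40.0 = 0.265.
The mean is pulled above the mode by the posterior's right skew.

λ_MAP = 0.240, E[λ|data] = 0.265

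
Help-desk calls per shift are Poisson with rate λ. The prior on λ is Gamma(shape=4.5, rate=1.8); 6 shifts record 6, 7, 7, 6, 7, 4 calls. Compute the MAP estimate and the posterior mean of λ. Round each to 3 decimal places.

Σ counts = 37. Posterior: Gamma(shape = 4.5+37 = 41.5, rate = 1.8+6 = 7.8).
Mode = (α−1)/β = 40.5/7.8 = 5.192.
Mean = α/β = 41.5/7.8 = 5.321.
The mean is pulled above the mode by the posterior's right skew.

MAP = 5.192; posterior mean = 5.321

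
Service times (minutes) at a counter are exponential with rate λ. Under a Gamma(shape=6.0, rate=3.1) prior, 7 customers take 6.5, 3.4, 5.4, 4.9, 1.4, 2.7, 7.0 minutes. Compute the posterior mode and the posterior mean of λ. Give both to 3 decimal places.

posterior mode = 0.349, posterior mean = 0.378

Σ times = 31.3. Posterior: Gamma(shape = 6.0+7 = 13.0, rate = 3.1+31.3 = 34.4).
Mode = (α−1)/β = 12.0/34.4 = 0.349.
Mean = α/β = 13.0/34.4 = 0.378.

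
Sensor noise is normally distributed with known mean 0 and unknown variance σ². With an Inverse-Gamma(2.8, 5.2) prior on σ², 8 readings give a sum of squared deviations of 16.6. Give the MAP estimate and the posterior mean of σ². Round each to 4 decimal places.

Posterior: Inverse-Gamma(shape = 2.8+8/2 = 6.8, scale = 5.2+16.6/2 = 13.5).
Mode = β/(α+1) = 13.5/7.8 = 1.7308.
Mean = β/(α−1) = 13.5/5.8 = 2.3276.

MAP = 1.7308; posterior mean = 2.3276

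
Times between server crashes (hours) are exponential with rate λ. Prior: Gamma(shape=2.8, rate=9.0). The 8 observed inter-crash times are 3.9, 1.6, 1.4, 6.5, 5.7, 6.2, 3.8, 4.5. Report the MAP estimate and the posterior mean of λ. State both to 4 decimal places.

Σ times = 33.6. Posterior: Gamma(shape = 2.8+8 = 10.8, rate = 9.0+33.6 = 42.6).
Mode = (α−1)/β = 9.8/42.6 = 0.2300.
Mean = α/β = 10.8/42.6 = 0.2535.
The posterior is right-skewed, so the mean exceeds the mode.

MAP: 0.2300. Posterior mean: 0.2535.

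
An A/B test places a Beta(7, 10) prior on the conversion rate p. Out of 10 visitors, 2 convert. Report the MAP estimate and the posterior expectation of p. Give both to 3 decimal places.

p_MAP = 0.320, E[p|data] = 0.333

Posterior: Beta(7+2, 10+8) = Beta(9, 18).
Mode = (9−1)/(9+18−2) = 8/25 = 0.320.
Mean = 9/(9+18) = 9/27 = 0.333.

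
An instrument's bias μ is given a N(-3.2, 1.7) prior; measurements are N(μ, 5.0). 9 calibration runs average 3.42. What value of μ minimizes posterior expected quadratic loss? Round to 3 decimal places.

Posterior for μ is Normal. Precision-weighted mean: (1/1.7·-3.2 + 9/5.0·3.42) / (1/1.7 + 9/5.0) = 1.789.
A Normal posterior is symmetric, so mode = mean.
Quadratic loss ⇒ the optimal estimator is the posterior mean.

1.789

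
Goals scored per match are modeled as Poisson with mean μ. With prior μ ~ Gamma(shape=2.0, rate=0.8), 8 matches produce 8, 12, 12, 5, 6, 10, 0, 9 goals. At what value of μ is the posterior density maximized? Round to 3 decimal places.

7.159

Σ counts = 62. Posterior: Gamma(shape = 2.0+62 = 64.0, rate = 0.8+8 = 8.8).
Mode = (α−1)/β = 63.0/8.8 = 7.159.
Mean = α/β = 64.0/8.8 = 7.273.
This is the posterior mode — the MAP estimate.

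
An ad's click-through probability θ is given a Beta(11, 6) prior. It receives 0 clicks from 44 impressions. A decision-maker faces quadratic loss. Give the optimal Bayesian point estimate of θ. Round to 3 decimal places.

0.180

Posterior: Beta(11+0, 6+44) = Beta(11, 50).
Mode = (11−1)/(11+50−2) = 10/59 = 0.169.
Mean = 11/(11+50) = 11/61 = 0.180.
Quadratic loss ⇒ the optimal estimator is the posterior mean.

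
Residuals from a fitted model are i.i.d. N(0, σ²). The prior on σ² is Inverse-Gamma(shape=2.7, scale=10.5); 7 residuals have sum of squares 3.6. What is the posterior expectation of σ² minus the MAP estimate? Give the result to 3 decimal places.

Posterior: Inverse-Gamma(shape = 2.7+7/2 = 6.2, scale = 10.5+3.6/2 = 12.3).
Mode = β/(α+1) = 12.3/7.2 = 1.708.
Mean = β/(α−1) = 12.3/5.2 = 2.365.
Difference = 2.365 − 1.708 = 0.657.

0.657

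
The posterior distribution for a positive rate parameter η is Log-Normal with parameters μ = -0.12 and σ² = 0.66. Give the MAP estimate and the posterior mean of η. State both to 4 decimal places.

η_MAP = 0.4584, E[η|data] = 1.2337

Mode = exp(μ − σ²) = exp(-0.78) = 0.4584.
Mean = exp(μ + σ²/2) = exp(0.210) = 1.2337.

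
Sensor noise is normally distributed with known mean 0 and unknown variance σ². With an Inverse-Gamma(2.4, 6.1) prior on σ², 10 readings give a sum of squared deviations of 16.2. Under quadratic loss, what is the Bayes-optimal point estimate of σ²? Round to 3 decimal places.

Posterior: Inverse-Gamma(shape = 2.4+10/2 = 7.4, scale = 6.1+16.2/2 = 14.2).
Mode = β/(α+1) = 14.2/8.4 = 1.690.
Mean = β/(α−1) = 14.2/6.4 = 2.219.
Quadratic loss ⇒ the optimal estimator is the posterior mean.

2.219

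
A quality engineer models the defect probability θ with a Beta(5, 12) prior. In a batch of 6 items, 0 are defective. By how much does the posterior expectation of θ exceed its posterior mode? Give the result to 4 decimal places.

0.0269

Posterior: Beta(5+0, 12+6) = Beta(5, 18).
Mode = (5−1)/(5+18−2) = 4/21 = 0.1905.
Mean = 5/(5+18) = 5/23 = 0.2174.
Difference = 0.2174 − 0.1905 = 0.0269.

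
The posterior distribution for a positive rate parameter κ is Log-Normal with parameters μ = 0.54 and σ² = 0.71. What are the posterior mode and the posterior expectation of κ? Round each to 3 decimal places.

Mode = exp(μ − σ²) = exp(-0.17) = 0.844.
Mean = exp(μ + σ²/2) = exp(0.895) = 2.447.

MAP = 0.844, posterior mean = 2.447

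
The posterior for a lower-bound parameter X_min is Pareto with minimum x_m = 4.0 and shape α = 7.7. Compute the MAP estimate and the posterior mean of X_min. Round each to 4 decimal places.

MAP = 4.0000, posterior mean = 4.5970

The Pareto density is strictly decreasing on [x_m, ∞), so the mode is x_m = 4.0000.
Mean = α·x_m/(α−1) = 7.7·4.0/6.7 = 4.5970.
The mean is pulled above the mode by the posterior's right skew.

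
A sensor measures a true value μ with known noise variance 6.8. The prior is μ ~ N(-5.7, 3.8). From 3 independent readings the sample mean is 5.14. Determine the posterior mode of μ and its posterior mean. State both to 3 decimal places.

Posterior for μ is Normal. Precision-weighted mean: (1/3.8·-5.7 + 3/6.8·5.14) / (1/3.8 + 3/6.8) = 1.090.
A Normal posterior is symmetric, so mode = mean.

μ_MAP = 1.090, E[μ|data] = 1.090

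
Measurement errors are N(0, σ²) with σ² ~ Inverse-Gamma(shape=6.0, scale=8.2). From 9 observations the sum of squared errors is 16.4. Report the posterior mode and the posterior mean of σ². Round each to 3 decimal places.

Posterior: Inverse-Gamma(shape = 6.0+9/2 = 10.5, scale = 8.2+16.4/2 = 16.4).
Mode = β/(α+1) = 16.4/11.5 = 1.426.
Mean = β/(α−1) = 16.4/9.5 = 1.726.

posterior mode = 1.426, posterior mean = 1.726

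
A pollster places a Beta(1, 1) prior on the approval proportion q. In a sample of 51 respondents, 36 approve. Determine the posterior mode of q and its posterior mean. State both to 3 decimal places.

Posterior: Beta(1+36, 1+15) = Beta(37, 16).
Mode = (37−1)/(37+16−2) = 36/51 = 0.706.
With a flat prior the MAP equals the MLE, 36/51.
Mean = 37/(37+16) = 37/53 = 0.698.
The posterior is left-skewed, so the mode exceeds the mean.

MAP = 0.706; posterior mean = 0.698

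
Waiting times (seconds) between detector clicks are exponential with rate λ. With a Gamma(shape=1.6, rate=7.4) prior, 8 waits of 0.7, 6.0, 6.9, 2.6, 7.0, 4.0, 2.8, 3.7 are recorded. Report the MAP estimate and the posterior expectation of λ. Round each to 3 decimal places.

Σ times = 33.7. Posterior: Gamma(shape = 1.6+8 = 9.6, rate = 7.4+33.7 = 41.1).
Mode = (α−1)/β = 8.6/41.1 = 0.209.
Mean = α/β = 9.6/41.1 = 0.234.
Right-skewed posterior ⇒ mode < mean.

MAP = 0.209, posterior mean = 0.234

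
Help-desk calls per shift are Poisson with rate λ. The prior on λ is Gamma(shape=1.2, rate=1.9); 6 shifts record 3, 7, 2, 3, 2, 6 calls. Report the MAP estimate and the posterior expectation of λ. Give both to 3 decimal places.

MAP = 2.937, posterior mean = 3.063

Σ counts = 23. Posterior: Gamma(shape = 1.2+23 = 24.2, rate = 1.9+6 = 7.9).
Mode = (α−1)/β = 23.2/7.9 = 2.937.
Mean = α/β = 24.2/7.9 = 3.063.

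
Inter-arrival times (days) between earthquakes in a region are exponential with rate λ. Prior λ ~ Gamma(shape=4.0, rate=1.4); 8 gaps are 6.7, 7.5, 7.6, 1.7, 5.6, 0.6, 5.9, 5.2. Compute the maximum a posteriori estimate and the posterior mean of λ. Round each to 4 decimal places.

Σ times = 40.8. Posterior: Gamma(shape = 4.0+8 = 12.0, rate = 1.4+40.8 = 42.2).
Mode = (α−1)/β = 11.0/42.2 = 0.2607.
Mean = α/β = 12.0/42.2 = 0.2844.

MAP: 0.2607. Posterior mean: 0.2844.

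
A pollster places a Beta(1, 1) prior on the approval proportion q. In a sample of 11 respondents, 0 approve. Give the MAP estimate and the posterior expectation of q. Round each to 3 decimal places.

Posterior: Beta(1+0, 1+11) = Beta(1, 12).
Since α = 1 ≤ 1 and β > 1, the Beta density is monotone decreasing on [0,1]; the mode is at 0.
Mean = 1/(1+12) = 0.077.

MAP: 0.000. Posterior mean: 0.077.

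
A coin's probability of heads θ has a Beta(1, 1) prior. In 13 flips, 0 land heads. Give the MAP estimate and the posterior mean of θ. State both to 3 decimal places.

MAP = 0.000; posterior mean = 0.067

Posterior: Beta(1+0, 1+13) = Beta(1, 14).
Since α = 1 ≤ 1 and β > 1, the Beta density is monotone decreasing on [0,1]; the mode is at 0.
Mean = 1/(1+14) = 0.067.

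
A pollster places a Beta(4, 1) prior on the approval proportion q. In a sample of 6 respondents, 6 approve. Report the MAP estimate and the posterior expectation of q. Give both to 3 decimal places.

MAP: 1.000. Posterior mean: 0.909.

Posterior: Beta(4+6, 1+0) = Beta(10, 1).
Since β = 1 ≤ 1 and α > 1, the Beta density is monotone increasing on [0,1]; the mode is at 1.
Mean = 10/(10+1) = 0.909.
The posterior is left-skewed, so the mode exceeds the mean.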